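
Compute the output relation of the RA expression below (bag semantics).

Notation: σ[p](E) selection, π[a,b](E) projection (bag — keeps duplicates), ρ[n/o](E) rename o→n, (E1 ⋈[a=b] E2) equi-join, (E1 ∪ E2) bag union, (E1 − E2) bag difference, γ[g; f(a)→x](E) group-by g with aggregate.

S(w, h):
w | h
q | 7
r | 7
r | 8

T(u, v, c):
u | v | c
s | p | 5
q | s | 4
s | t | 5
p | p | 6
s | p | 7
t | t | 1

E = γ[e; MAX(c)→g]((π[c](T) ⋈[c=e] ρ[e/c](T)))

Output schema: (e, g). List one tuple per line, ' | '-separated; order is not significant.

Per-node cardinality:
  T → 6
  π[c](T) → 6
  T → 6
  ρ[e/c](T) → 6
  (π[c](T) ⋈[c=e] ρ[e/c](T)) → 8
  γ[e; MAX(c)→g]((π[c](T) ⋈[c=e] ρ[e/c](T))) → 5

== RESULT ==
e | g
1 | 1
4 | 4
5 | 5
6 | 6
7 | 7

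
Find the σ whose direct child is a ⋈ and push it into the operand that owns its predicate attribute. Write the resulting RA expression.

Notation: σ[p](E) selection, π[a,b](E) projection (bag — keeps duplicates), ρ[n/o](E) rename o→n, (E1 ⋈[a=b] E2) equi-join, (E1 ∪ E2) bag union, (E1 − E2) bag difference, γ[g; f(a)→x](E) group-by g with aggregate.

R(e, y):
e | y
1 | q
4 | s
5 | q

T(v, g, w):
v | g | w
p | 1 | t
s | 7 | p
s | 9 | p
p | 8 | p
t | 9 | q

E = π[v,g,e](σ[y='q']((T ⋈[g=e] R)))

σ filters on y, owned by the right side.
E' = π[v,g,e]((T ⋈[g=e] σ[y='q'](R)))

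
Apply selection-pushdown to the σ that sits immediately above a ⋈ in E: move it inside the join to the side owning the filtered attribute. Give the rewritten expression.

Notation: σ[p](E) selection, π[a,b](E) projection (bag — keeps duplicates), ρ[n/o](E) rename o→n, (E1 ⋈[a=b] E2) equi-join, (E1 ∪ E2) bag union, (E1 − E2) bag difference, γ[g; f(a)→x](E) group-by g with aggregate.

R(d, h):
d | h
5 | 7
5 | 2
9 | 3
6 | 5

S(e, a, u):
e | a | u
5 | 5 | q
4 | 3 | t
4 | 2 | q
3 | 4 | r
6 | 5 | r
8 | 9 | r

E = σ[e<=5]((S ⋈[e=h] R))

σ filters on e, owned by the left side.
E' = (σ[e<=5](S) ⋈[e=h] R)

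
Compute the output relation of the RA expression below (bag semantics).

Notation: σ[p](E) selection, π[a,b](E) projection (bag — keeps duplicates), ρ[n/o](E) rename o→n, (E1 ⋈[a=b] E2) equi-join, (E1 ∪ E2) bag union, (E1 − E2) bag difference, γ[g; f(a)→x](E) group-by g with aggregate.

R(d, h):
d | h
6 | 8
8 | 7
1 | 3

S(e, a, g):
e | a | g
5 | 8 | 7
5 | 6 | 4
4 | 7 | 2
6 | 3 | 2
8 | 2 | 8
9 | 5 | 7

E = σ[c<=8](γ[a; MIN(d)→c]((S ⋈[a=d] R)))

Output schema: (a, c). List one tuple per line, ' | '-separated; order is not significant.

Row counts bottom-up:
  S → 6
  R → 3
  (S ⋈[a=d] R) → 2
  γ[a; MIN(d)→c]((S ⋈[a=d] R)) → 2
  σ[c<=8](γ[a; MIN(d)→c]((S ⋈[a=d] R))) → 2

== RESULT ==
a | c
6 | 6
8 | 8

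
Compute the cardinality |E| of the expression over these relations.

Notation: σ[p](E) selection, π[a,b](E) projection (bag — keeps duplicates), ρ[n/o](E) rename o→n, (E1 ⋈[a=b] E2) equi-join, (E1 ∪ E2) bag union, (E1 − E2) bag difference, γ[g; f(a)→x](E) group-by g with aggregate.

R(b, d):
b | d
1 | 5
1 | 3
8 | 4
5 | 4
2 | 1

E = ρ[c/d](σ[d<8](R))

Stepwise |·|:
  R → 5
  σ[d<8](R) → 5
  ρ[c/d](σ[d<8](R)) → 5

|E| = 5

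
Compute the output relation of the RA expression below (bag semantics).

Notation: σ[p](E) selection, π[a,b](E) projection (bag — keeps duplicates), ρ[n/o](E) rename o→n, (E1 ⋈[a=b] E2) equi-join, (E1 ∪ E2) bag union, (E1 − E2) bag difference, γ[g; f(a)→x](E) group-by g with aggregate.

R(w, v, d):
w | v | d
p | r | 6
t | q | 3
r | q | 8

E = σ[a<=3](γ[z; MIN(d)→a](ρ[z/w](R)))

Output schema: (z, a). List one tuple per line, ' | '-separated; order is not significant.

Stepwise |·|:
  R → 3
  ρ[z/w](R) → 3
  γ[z; MIN(d)→a](ρ[z/w](R)) → 3
  σ[a<=3](γ[z; MIN(d)→a](ρ[z/w](R))) → 1

== RESULT ==
z | a
t | 3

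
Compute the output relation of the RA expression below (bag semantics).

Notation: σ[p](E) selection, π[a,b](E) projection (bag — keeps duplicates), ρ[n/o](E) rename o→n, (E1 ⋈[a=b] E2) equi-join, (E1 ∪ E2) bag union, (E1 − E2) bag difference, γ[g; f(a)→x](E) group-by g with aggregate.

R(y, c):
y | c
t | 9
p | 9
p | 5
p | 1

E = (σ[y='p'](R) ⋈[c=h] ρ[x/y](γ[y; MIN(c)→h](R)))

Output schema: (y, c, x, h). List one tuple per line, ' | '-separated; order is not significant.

Stepwise |·|:
  R → 4
  σ[y='p'](R) → 3
  R → 4
  γ[y; MIN(c)→h](R) → 2
  ρ[x/y](γ[y; MIN(c)→h](R)) → 2
  (σ[y='p'](R) ⋈[c=h] ρ[x/y](γ[y; MIN(c)→h](R))) → 2

== RESULT ==
y | c | x | h
p | 1 | p | 1
p | 9 | t | 9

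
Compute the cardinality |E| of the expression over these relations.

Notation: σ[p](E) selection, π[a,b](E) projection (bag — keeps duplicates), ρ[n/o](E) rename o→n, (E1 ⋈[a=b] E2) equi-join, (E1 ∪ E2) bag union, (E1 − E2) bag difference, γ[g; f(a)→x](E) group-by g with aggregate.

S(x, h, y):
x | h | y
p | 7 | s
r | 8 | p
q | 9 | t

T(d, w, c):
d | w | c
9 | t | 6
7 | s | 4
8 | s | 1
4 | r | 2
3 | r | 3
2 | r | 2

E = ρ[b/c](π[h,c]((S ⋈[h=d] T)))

Stepwise |·|:
  S → 3
  T → 6
  (S ⋈[h=d] T) → 3
  π[h,c]((S ⋈[h=d] T)) → 3
  ρ[b/c](π[h,c]((S ⋈[h=d] T))) → 3

|E| = 3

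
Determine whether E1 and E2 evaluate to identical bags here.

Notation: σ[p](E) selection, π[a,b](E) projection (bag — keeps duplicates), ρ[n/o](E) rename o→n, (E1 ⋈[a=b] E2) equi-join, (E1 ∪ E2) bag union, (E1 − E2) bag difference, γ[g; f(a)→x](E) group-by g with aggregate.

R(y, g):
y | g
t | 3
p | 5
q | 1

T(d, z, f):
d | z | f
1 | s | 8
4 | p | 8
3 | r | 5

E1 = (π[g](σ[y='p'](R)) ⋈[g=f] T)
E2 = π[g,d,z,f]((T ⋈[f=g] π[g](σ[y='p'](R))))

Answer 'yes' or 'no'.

E1 row counts bottom-up:
  R → 3
  σ[y='p'](R) → 1
  π[g](σ[y='p'](R)) → 1
  T → 3
  (π[g](σ[y='p'](R)) ⋈[g=f] T) → 1
E2 row counts bottom-up:
  T → 3
  R → 3
  σ[y='p'](R) → 1
  π[g](σ[y='p'](R)) → 1
  (T ⋈[f=g] π[g](σ[y='p'](R))) → 1
  π[g,d,z,f]((T ⋈[f=g] π[g](σ[y='p'](R)))) → 1

E1 and E2 produce the same multiset:
g | d | z | f
5 | 3 | r | 5

yes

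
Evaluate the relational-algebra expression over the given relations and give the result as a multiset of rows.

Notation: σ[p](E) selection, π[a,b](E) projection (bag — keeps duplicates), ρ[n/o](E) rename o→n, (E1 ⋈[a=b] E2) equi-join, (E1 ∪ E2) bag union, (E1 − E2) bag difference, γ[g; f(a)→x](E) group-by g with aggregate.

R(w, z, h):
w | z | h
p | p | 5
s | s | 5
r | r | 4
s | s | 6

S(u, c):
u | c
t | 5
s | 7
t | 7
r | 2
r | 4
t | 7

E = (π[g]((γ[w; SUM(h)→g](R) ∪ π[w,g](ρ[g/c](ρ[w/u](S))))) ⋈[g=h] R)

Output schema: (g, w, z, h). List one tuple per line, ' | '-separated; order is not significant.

Row counts bottom-up:
  R → 4
  γ[w; SUM(h)→g](R) → 3
  S → 6
  ρ[w/u](S) → 6
  ρ[g/c](ρ[w/u](S)) → 6
  π[w,g](ρ[g/c](ρ[w/u](S))) → 6
  (γ[w; SUM(h)→g](R) ∪ π[w,g](ρ[g/c](ρ[w/u](S)))) → 9
  π[g]((γ[w; SUM(h)→g](R) ∪ π[w,g](ρ[g/c](ρ[w/u](S))))) → 9
  R → 4
  (π[g]((γ[w; SUM(h)→g](R) ∪ π[w,g](ρ[g/c](ρ[w/u](S))))) ⋈[g=h] R) → 6

== RESULT ==
g | w | z | h
4 | r | r | 4
4 | r | r | 4
5 | p | p | 5
5 | p | p | 5
5 | s | s | 5
5 | s | s | 5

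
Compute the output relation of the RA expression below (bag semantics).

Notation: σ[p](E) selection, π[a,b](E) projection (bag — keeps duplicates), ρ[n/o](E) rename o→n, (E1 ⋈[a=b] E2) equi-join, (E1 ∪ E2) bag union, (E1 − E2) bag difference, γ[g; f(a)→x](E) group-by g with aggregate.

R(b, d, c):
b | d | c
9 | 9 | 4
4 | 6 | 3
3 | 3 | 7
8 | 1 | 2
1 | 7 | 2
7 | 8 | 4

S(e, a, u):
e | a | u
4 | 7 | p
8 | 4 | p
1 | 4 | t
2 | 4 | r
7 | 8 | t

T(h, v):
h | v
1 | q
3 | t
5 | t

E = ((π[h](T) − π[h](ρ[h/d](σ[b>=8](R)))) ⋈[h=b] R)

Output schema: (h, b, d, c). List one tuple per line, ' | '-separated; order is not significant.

Row counts bottom-up:
  T → 3
  π[h](T) → 3
  R → 6
  σ[b>=8](R) → 2
  ρ[h/d](σ[b>=8](R)) → 2
  π[h](ρ[h/d](σ[b>=8](R))) → 2
  (π[h](T) − π[h](ρ[h/d](σ[b>=8](R)))) → 2
  R → 6
  ((π[h](T) − π[h](ρ[h/d](σ[b>=8](R)))) ⋈[h=b] R) → 1

== RESULT ==
h | b | d | c
3 | 3 | 3 | 7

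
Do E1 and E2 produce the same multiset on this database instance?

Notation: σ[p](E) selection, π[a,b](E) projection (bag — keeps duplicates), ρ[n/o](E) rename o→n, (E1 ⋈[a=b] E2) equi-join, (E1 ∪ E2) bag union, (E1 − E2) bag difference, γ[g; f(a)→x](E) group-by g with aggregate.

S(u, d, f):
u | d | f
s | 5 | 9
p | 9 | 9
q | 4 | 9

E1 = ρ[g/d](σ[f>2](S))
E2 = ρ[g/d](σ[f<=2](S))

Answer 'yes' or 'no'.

E1 subexpression sizes:
  S → 3
  σ[f>2](S) → 3
  ρ[g/d](σ[f>2](S)) → 3
E2 subexpression sizes:
  S → 3
  σ[f<=2](S) → 0
  ρ[g/d](σ[f<=2](S)) → 0

E1 result:
u | g | f
p | 9 | 9
q | 4 | 9
s | 5 | 9
E2 result:
u | g | f
(0 rows)
Witness: ('q', 4, 9) appears 1× in E1 but 0× in E2.

no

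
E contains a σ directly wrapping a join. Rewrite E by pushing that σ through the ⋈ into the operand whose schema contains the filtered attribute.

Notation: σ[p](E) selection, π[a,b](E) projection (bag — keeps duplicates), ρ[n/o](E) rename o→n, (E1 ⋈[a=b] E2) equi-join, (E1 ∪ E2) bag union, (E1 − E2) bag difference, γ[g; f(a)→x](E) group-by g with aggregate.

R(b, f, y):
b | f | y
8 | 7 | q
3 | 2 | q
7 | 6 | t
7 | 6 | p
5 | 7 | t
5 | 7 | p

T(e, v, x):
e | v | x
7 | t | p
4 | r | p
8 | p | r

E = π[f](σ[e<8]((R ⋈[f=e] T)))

σ filters on e, owned by the right side.
E' = π[f]((R ⋈[f=e] σ[e<8](T)))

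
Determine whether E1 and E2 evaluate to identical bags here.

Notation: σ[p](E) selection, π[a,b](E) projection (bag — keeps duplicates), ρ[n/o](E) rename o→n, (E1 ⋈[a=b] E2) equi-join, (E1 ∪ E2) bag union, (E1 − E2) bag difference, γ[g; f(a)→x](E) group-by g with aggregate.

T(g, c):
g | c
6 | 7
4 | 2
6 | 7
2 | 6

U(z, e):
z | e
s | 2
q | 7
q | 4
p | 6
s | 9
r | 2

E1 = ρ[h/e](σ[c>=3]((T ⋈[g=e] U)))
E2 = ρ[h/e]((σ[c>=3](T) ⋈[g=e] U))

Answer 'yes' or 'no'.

E1 subexpression sizes:
  T → 4
  U → 6
  (T ⋈[g=e] U) → 5
  σ[c>=3]((T ⋈[g=e] U)) → 4
  ρ[h/e](σ[c>=3]((T ⋈[g=e] U))) → 4
E2 subexpression sizes:
  T → 4
  σ[c>=3](T) → 3
  U → 6
  (σ[c>=3](T) ⋈[g=e] U) → 4
  ρ[h/e]((σ[c>=3](T) ⋈[g=e] U)) → 4

E1 and E2 produce the same multiset:
g | c | z | h
2 | 6 | r | 2
2 | 6 | s | 2
6 | 7 | p | 6
6 | 7 | p | 6

yes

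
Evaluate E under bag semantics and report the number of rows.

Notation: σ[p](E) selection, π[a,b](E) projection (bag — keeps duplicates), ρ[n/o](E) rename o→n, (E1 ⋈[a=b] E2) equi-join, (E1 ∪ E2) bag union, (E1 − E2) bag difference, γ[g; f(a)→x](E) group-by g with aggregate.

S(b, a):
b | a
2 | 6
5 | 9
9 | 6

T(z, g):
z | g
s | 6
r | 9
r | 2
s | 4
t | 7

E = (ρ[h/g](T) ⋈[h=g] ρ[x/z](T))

Subexpression sizes:
  T → 5
  ρ[h/g](T) → 5
  T → 5
  ρ[x/z](T) → 5
  (ρ[h/g](T) ⋈[h=g] ρ[x/z](T)) → 5

|E| = 5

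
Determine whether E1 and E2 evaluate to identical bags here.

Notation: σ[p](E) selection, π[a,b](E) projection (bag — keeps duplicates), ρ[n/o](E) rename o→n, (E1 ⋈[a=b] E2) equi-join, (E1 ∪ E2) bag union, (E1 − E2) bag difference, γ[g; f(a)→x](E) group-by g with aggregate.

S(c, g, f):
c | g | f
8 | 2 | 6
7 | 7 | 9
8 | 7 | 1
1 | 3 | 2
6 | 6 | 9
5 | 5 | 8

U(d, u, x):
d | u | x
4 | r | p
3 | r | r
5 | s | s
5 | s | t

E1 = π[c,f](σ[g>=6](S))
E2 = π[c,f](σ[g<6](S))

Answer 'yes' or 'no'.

E1 stepwise |·|:
  S → 6
  σ[g>=6](S) → 3
  π[c,f](σ[g>=6](S)) → 3
E2 stepwise |·|:
  S → 6
  σ[g<6](S) → 3
  π[c,f](σ[g<6](S)) → 3

E1 result:
c | f
6 | 9
7 | 9
8 | 1
E2 result:
c | f
1 | 2
5 | 8
8 | 6
Witness: (7, 9) appears 1× in E1 but 0× in E2.

no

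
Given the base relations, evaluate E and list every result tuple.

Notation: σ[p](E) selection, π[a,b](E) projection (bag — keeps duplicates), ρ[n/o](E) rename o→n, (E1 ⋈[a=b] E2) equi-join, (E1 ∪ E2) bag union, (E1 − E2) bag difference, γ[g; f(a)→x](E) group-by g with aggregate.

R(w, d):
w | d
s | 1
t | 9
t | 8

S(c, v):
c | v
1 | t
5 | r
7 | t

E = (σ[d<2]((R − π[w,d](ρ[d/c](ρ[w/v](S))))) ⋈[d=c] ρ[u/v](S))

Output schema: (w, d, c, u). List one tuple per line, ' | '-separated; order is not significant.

Per-node cardinality:
  R → 3
  S → 3
  ρ[w/v](S) → 3
  ρ[d/c](ρ[w/v](S)) → 3
  π[w,d](ρ[d/c](ρ[w/v](S))) → 3
  (R − π[w,d](ρ[d/c](ρ[w/v](S)))) → 3
  σ[d<2]((R − π[w,d](ρ[d/c](ρ[w/v](S))))) → 1
  S → 3
  ρ[u/v](S) → 3
  (σ[d<2]((R − π[w,d](ρ[d/c](ρ[w/v](S))))) ⋈[d=c] ρ[u/v](S)) → 1

== RESULT ==
w | d | c | u
s | 1 | 1 | t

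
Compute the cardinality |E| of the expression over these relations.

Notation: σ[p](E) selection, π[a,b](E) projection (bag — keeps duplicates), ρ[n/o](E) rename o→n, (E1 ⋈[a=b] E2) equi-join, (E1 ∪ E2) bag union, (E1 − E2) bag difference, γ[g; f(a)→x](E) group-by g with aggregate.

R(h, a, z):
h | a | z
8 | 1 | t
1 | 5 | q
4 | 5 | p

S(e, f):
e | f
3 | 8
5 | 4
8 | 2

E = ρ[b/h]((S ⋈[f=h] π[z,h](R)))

Per-node cardinality:
  S → 3
  R → 3
  π[z,h](R) → 3
  (S ⋈[f=h] π[z,h](R)) → 2
  ρ[b/h]((S ⋈[f=h] π[z,h](R))) → 2

|E| = 2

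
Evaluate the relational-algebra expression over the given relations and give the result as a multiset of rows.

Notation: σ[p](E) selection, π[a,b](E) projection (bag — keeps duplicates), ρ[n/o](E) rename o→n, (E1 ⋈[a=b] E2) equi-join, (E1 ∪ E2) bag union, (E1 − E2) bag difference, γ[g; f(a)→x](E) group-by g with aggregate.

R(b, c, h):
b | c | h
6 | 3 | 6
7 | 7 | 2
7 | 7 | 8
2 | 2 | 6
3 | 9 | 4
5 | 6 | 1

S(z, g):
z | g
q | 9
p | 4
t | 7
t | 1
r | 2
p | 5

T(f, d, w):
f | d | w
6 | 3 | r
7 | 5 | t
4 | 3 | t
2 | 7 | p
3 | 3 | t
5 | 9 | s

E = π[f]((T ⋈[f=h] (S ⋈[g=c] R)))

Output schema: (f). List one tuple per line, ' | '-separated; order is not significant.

Per-node cardinality:
  T → 6
  S → 6
  R → 6
  (S ⋈[g=c] R) → 4
  (T ⋈[f=h] (S ⋈[g=c] R)) → 3
  π[f]((T ⋈[f=h] (S ⋈[g=c] R))) → 3

== RESULT ==
f
2
4
6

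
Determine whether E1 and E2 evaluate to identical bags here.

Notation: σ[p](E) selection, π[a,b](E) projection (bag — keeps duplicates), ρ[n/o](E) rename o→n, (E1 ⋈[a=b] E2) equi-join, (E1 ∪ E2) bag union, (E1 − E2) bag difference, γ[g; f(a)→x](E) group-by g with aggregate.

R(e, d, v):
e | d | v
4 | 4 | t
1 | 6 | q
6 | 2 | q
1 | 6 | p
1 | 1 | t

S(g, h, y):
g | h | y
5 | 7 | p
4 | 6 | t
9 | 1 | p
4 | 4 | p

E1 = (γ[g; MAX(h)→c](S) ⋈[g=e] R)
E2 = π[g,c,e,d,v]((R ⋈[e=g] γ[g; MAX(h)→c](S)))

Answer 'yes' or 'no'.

E1 per-node cardinality:
  S → 4
  γ[g; MAX(h)→c](S) → 3
  R → 5
  (γ[g; MAX(h)→c](S) ⋈[g=e] R) → 1
E2 per-node cardinality:
  R → 5
  S → 4
  γ[g; MAX(h)→c](S) → 3
  (R ⋈[e=g] γ[g; MAX(h)→c](S)) → 1
  π[g,c,e,d,v]((R ⋈[e=g] γ[g; MAX(h)→c](S))) → 1

E1 and E2 produce the same multiset:
g | c | e | d | v
4 | 6 | 4 | 4 | t

yes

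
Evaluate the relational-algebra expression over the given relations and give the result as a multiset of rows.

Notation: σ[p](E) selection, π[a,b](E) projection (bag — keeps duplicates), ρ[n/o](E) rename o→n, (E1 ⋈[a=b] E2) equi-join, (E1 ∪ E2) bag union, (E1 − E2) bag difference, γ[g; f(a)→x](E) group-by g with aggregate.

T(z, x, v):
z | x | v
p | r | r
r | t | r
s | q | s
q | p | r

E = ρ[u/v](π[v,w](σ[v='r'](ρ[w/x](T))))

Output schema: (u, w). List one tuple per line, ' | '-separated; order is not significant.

Per-node cardinality:
  T → 4
  ρ[w/x](T) → 4
  σ[v='r'](ρ[w/x](T)) → 3
  π[v,w](σ[v='r'](ρ[w/x](T))) → 3
  ρ[u/v](π[v,w](σ[v='r'](ρ[w/x](T)))) → 3

== RESULT ==
u | w
r | p
r | r
r | t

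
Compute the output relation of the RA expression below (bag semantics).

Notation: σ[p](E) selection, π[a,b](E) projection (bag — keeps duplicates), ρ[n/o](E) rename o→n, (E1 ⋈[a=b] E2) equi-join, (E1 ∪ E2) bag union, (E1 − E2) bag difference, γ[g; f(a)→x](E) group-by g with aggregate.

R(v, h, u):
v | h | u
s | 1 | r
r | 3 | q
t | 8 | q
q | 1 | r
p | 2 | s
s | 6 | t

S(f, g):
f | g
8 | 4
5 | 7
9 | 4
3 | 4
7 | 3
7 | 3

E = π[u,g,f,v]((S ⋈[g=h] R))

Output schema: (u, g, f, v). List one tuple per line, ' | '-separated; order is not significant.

Per-node cardinality:
  S → 6
  R → 6
  (S ⋈[g=h] R) → 2
  π[u,g,f,v]((S ⋈[g=h] R)) → 2

== RESULT ==
u | g | f | v
q | 3 | 7 | r
q | 3 | 7 | r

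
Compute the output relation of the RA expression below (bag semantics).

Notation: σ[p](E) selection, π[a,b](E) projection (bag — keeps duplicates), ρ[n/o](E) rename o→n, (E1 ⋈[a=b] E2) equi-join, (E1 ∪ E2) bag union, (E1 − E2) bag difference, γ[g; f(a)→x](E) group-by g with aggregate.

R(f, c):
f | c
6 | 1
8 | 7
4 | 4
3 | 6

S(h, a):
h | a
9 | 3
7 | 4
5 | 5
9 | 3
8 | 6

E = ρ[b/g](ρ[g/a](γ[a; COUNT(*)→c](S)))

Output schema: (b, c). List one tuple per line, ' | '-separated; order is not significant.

Per-node cardinality:
  S → 5
  γ[a; COUNT(*)→c](S) → 4
  ρ[g/a](γ[a; COUNT(*)→c](S)) → 4
  ρ[b/g](ρ[g/a](γ[a; COUNT(*)→c](S))) → 4

== RESULT ==
b | c
3 | 2
4 | 1
5 | 1
6 | 1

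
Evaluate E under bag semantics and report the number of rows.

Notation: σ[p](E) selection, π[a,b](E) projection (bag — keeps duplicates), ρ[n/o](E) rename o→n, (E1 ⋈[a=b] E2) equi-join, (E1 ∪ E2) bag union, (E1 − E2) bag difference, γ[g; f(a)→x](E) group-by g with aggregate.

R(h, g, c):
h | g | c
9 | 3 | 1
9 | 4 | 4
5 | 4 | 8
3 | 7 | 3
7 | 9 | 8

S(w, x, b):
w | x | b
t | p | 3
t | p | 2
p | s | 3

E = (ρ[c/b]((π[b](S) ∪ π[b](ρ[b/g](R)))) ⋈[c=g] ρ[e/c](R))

Stepwise |·|:
  S → 3
  π[b](S) → 3
  R → 5
  ρ[b/g](R) → 5
  π[b](ρ[b/g](R)) → 5
  (π[b](S) ∪ π[b](ρ[b/g](R))) → 8
  ρ[c/b]((π[b](S) ∪ π[b](ρ[b/g](R)))) → 8
  R → 5
  ρ[e/c](R) → 5
  (ρ[c/b]((π[b](S) ∪ π[b](ρ[b/g](R)))) ⋈[c=g] ρ[e/c](R)) → 9

|E| = 9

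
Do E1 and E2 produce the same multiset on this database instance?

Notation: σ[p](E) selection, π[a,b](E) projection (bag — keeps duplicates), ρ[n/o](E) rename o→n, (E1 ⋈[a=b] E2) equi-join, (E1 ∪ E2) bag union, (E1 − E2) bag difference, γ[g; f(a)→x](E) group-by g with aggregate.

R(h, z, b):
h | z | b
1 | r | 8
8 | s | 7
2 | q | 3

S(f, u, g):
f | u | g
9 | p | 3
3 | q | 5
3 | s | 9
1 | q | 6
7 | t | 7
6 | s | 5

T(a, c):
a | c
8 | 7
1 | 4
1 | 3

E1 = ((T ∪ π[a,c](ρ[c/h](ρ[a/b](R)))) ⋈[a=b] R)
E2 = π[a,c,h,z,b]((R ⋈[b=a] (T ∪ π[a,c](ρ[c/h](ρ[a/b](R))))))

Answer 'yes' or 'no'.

E1 stepwise |·|:
  T → 3
  R → 3
  ρ[a/b](R) → 3
  ρ[c/h](ρ[a/b](R)) → 3
  π[a,c](ρ[c/h](ρ[a/b](R))) → 3
  (T ∪ π[a,c](ρ[c/h](ρ[a/b](R)))) → 6
  R → 3
  ((T ∪ π[a,c](ρ[c/h](ρ[a/b](R)))) ⋈[a=b] R) → 4
E2 stepwise |·|:
  R → 3
  T → 3
  R → 3
  ρ[a/b](R) → 3
  ρ[c/h](ρ[a/b](R)) → 3
  π[a,c](ρ[c/h](ρ[a/b](R))) → 3
  (T ∪ π[a,c](ρ[c/h](ρ[a/b](R)))) → 6
  (R ⋈[b=a] (T ∪ π[a,c](ρ[c/h](ρ[a/b](R))))) → 4
  π[a,c,h,z,b]((R ⋈[b=a] (T ∪ π[a,c](ρ[c/h](ρ[a/b](R)))))) → 4

E1 and E2 produce the same multiset:
a | c | h | z | b
3 | 2 | 2 | q | 3
7 | 8 | 8 | s | 7
8 | 1 | 1 | r | 8
8 | 7 | 1 | r | 8

yes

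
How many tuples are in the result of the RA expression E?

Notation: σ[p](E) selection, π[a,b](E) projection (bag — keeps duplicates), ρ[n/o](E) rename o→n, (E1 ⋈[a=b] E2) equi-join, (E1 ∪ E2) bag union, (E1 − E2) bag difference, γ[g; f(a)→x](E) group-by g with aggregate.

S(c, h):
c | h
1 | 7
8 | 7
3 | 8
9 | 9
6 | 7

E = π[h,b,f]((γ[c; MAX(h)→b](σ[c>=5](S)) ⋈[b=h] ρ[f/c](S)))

Stepwise |·|:
  S → 5
  σ[c>=5](S) → 3
  γ[c; MAX(h)→b](σ[c>=5](S)) → 3
  S → 5
  ρ[f/c](S) → 5
  (γ[c; MAX(h)→b](σ[c>=5](S)) ⋈[b=h] ρ[f/c](S)) → 7
  π[h,b,f]((γ[c; MAX(h)→b](σ[c>=5](S)) ⋈[b=h] ρ[f/c](S))) → 7

|E| = 7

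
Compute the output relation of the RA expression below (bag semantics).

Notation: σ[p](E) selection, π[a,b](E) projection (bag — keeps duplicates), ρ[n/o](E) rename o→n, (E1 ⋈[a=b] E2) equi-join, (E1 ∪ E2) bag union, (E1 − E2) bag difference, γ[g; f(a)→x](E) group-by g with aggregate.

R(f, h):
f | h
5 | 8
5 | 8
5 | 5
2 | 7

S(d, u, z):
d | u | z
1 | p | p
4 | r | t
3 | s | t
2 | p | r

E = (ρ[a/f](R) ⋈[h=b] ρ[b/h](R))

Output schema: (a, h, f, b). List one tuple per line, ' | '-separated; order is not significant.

Row counts bottom-up:
  R → 4
  ρ[a/f](R) → 4
  R → 4
  ρ[b/h](R) → 4
  (ρ[a/f](R) ⋈[h=b] ρ[b/h](R)) → 6

== RESULT ==
a | h | f | b
2 | 7 | 2 | 7
5 | 5 | 5 | 5
5 | 8 | 5 | 8
5 | 8 | 5 | 8
5 | 8 | 5 | 8
5 | 8 | 5 | 8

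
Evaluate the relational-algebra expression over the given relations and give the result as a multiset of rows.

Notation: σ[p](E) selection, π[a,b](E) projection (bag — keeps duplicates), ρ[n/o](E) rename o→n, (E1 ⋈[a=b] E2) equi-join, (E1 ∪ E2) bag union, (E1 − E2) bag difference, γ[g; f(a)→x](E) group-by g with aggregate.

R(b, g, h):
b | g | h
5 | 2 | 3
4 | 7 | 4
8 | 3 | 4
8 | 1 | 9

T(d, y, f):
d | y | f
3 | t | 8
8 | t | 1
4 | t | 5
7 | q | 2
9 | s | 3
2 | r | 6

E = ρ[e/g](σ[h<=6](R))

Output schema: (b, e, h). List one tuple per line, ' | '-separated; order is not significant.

Stepwise |·|:
  R → 4
  σ[h<=6](R) → 3
  ρ[e/g](σ[h<=6](R)) → 3

== RESULT ==
b | e | h
4 | 7 | 4
5 | 2 | 3
8 | 3 | 4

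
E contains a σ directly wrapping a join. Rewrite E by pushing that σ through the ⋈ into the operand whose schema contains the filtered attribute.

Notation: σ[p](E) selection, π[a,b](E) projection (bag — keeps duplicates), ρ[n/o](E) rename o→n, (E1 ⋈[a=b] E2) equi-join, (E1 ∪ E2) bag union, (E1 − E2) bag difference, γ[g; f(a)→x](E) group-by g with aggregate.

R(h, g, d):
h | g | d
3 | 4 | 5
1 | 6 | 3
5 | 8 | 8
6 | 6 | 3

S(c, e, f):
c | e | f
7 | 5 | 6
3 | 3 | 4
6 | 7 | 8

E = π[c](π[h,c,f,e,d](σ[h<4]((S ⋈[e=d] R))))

σ filters on h, owned by the right side.
E' = π[c](π[h,c,f,e,d]((S ⋈[e=d] σ[h<4](R))))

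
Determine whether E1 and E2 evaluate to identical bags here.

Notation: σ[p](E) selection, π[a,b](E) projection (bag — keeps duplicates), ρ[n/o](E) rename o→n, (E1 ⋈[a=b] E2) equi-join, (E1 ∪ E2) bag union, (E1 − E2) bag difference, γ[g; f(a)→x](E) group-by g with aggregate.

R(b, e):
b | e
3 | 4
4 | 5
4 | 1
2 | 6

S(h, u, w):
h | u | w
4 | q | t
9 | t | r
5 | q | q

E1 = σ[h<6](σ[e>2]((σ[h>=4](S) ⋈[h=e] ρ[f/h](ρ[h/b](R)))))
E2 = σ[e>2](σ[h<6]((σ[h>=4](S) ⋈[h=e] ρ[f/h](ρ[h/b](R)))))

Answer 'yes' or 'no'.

E1 stepwise |·|:
  S → 3
  σ[h>=4](S) → 3
  R → 4
  ρ[h/b](R) → 4
  ρ[f/h](ρ[h/b](R)) → 4
  (σ[h>=4](S) ⋈[h=e] ρ[f/h](ρ[h/b](R))) → 2
  σ[e>2]((σ[h>=4](S) ⋈[h=e] ρ[f/h](ρ[h/b](R)))) → 2
  σ[h<6](σ[e>2]((σ[h>=4](S) ⋈[h=e] ρ[f/h](ρ[h/b](R))))) → 2
E2 stepwise |·|:
  S → 3
  σ[h>=4](S) → 3
  R → 4
  ρ[h/b](R) → 4
  ρ[f/h](ρ[h/b](R)) → 4
  (σ[h>=4](S) ⋈[h=e] ρ[f/h](ρ[h/b](R))) → 2
  σ[h<6]((σ[h>=4](S) ⋈[h=e] ρ[f/h](ρ[h/b](R)))) → 2
  σ[e>2](σ[h<6]((σ[h>=4](S) ⋈[h=e] ρ[f/h](ρ[h/b](R))))) → 2

E1 and E2 produce the same multiset:
h | u | w | f | e
4 | q | t | 3 | 4
5 | q | q | 4 | 5

yes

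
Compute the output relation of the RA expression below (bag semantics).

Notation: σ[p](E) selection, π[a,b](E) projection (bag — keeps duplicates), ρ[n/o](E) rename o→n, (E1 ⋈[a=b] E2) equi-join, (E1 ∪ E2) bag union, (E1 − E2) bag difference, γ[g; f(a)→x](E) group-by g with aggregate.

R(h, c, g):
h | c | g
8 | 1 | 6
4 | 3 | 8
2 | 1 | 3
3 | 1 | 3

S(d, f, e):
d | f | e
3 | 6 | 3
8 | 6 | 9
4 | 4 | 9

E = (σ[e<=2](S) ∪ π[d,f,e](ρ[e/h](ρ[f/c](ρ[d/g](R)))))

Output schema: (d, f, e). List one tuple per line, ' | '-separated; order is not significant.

Row counts bottom-up:
  S → 3
  σ[e<=2](S) → 0
  R → 4
  ρ[d/g](R) → 4
  ρ[f/c](ρ[d/g](R)) → 4
  ρ[e/h](ρ[f/c](ρ[d/g](R))) → 4
  π[d,f,e](ρ[e/h](ρ[f/c](ρ[d/g](R)))) → 4
  (σ[e<=2](S) ∪ π[d,f,e](ρ[e/h](ρ[f/c](ρ[d/g](R))))) → 4

== RESULT ==
d | f | e
3 | 1 | 2
3 | 1 | 3
6 | 1 | 8
8 | 3 | 4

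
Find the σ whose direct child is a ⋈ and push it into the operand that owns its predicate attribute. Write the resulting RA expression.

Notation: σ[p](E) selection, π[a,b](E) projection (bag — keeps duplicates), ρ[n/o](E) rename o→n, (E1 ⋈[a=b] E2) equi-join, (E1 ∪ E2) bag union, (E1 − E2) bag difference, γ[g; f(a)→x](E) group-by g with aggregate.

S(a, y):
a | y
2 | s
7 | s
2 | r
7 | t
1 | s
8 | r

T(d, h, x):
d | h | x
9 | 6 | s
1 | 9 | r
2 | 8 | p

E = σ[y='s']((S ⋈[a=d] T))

σ filters on y, owned by the left side.
E' = (σ[y='s'](S) ⋈[a=d] T)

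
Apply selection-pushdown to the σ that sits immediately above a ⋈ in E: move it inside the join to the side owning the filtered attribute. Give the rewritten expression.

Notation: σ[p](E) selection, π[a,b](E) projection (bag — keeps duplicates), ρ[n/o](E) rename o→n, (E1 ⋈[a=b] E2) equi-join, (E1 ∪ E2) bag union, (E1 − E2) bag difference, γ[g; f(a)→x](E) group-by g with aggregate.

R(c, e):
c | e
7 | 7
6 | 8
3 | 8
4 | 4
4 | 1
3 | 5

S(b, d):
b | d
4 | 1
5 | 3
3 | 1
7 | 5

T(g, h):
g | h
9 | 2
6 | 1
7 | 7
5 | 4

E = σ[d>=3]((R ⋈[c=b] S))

σ filters on d, owned by the right side.
E' = (R ⋈[c=b] σ[d>=3](S))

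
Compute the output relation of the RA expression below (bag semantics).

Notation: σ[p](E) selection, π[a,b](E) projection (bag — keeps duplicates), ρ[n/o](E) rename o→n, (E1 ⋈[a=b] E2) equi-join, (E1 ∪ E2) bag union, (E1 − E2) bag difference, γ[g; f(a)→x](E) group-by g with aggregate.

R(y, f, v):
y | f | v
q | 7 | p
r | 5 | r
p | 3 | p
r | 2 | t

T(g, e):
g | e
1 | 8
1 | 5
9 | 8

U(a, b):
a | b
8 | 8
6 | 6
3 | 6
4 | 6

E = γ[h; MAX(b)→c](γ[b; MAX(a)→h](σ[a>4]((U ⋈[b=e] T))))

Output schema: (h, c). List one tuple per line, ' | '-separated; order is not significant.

Stepwise |·|:
  U → 4
  T → 3
  (U ⋈[b=e] T) → 2
  σ[a>4]((U ⋈[b=e] T)) → 2
  γ[b; MAX(a)→h](σ[a>4]((U ⋈[b=e] T))) → 1
  γ[h; MAX(b)→c](γ[b; MAX(a)→h](σ[a>4]((U ⋈[b=e] T)))) → 1

== RESULT ==
h | c
8 | 8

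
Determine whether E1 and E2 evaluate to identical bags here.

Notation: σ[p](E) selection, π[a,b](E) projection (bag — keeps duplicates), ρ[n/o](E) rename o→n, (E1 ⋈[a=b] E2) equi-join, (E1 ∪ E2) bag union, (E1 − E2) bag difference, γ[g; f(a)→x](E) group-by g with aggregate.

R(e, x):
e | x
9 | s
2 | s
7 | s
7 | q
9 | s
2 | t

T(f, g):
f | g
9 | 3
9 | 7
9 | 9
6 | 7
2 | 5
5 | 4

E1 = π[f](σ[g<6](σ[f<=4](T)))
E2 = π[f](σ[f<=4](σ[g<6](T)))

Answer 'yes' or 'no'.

E1 row counts bottom-up:
  T → 6
  σ[f<=4](T) → 1
  σ[g<6](σ[f<=4](T)) → 1
  π[f](σ[g<6](σ[f<=4](T))) → 1
E2 row counts bottom-up:
  T → 6
  σ[g<6](T) → 3
  σ[f<=4](σ[g<6](T)) → 1
  π[f](σ[f<=4](σ[g<6](T))) → 1

E1 and E2 produce the same multiset:
f
2

yes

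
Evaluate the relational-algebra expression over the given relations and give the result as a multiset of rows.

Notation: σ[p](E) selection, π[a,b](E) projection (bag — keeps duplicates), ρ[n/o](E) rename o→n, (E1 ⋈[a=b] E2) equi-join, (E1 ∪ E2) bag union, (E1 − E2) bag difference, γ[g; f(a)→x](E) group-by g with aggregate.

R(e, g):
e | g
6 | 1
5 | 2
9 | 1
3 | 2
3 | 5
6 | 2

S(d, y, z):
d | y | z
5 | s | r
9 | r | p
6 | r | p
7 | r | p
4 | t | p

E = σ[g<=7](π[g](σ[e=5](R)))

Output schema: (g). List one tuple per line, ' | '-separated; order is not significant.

Row counts bottom-up:
  R → 6
  σ[e=5](R) → 1
  π[g](σ[e=5](R)) → 1
  σ[g<=7](π[g](σ[e=5](R))) → 1

== RESULT ==
g
2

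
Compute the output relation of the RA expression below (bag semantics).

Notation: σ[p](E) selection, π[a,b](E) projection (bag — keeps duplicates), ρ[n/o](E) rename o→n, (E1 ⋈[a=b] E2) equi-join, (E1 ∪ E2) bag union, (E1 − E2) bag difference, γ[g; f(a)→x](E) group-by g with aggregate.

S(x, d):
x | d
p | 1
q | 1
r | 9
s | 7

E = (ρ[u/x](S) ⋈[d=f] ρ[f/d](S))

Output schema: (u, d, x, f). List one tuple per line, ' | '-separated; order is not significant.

Stepwise |·|:
  S → 4
  ρ[u/x](S) → 4
  S → 4
  ρ[f/d](S) → 4
  (ρ[u/x](S) ⋈[d=f] ρ[f/d](S)) → 6

== RESULT ==
u | d | x | f
p | 1 | p | 1
p | 1 | q | 1
q | 1 | p | 1
q | 1 | q | 1
r | 9 | r | 9
s | 7 | s | 7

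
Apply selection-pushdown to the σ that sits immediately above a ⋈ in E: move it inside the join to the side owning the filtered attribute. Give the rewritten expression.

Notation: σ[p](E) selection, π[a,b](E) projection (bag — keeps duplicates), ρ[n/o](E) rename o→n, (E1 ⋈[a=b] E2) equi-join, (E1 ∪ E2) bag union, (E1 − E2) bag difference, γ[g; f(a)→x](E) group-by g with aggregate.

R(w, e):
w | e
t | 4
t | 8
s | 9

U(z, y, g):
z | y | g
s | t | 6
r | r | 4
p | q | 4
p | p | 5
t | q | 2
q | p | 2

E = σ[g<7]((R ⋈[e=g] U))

σ filters on g, owned by the right side.
E' = (R ⋈[e=g] σ[g<7](U))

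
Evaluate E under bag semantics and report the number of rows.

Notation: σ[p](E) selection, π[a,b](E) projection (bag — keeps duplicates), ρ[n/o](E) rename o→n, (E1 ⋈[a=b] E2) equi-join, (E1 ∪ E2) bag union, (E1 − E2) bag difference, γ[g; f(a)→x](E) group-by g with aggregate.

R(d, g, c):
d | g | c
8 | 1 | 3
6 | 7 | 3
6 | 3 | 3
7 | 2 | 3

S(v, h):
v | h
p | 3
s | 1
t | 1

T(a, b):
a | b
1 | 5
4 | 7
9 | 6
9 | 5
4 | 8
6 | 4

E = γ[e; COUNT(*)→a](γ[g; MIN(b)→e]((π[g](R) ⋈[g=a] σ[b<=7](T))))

Subexpression sizes:
  R → 4
  π[g](R) → 4
  T → 6
  σ[b<=7](T) → 5
  (π[g](R) ⋈[g=a] σ[b<=7](T)) → 1
  γ[g; MIN(b)→e]((π[g](R) ⋈[g=a] σ[b<=7](T))) → 1
  γ[e; COUNT(*)→a](γ[g; MIN(b)→e]((π[g](R) ⋈[g=a] σ[b<=7](T)))) → 1

|E| = 1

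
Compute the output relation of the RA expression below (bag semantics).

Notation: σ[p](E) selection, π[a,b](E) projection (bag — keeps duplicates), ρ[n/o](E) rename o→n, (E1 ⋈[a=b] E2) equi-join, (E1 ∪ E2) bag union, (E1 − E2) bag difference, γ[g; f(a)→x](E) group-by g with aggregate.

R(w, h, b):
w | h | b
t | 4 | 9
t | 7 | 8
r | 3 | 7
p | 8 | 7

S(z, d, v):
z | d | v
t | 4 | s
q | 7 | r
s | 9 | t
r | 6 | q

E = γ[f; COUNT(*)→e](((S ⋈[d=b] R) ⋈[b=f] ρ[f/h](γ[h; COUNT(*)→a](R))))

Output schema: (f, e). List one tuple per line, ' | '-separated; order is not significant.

Per-node cardinality:
  S → 4
  R → 4
  (S ⋈[d=b] R) → 3
  R → 4
  γ[h; COUNT(*)→a](R) → 4
  ρ[f/h](γ[h; COUNT(*)→a](R)) → 4
  ((S ⋈[d=b] R) ⋈[b=f] ρ[f/h](γ[h; COUNT(*)→a](R))) → 2
  γ[f; COUNT(*)→e](((S ⋈[d=b] R) ⋈[b=f] ρ[f/h](γ[h; COUNT(*)→a](R)))) → 1

== RESULT ==
f | e
7 | 2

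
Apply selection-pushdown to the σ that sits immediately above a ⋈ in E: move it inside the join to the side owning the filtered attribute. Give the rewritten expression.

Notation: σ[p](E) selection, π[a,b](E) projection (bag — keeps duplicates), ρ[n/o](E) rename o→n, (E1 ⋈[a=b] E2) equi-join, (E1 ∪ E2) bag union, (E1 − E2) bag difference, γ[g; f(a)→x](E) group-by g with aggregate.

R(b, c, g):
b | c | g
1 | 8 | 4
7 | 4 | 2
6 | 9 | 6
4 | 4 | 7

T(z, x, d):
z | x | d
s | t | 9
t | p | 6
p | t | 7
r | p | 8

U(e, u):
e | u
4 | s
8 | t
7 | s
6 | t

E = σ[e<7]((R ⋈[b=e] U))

σ filters on e, owned by the right side.
E' = (R ⋈[b=e] σ[e<7](U))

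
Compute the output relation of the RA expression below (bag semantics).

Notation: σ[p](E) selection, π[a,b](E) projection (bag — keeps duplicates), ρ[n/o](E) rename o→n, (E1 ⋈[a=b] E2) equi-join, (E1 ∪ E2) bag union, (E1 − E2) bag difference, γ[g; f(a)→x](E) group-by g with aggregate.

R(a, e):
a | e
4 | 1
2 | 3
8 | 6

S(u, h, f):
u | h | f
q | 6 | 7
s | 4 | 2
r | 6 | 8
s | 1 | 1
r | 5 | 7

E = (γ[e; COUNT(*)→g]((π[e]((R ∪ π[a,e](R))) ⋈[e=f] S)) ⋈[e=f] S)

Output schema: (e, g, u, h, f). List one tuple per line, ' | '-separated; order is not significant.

Stepwise |·|:
  R → 3
  R → 3
  π[a,e](R) → 3
  (R ∪ π[a,e](R)) → 6
  π[e]((R ∪ π[a,e](R))) → 6
  S → 5
  (π[e]((R ∪ π[a,e](R))) ⋈[e=f] S) → 2
  γ[e; COUNT(*)→g]((π[e]((R ∪ π[a,e](R))) ⋈[e=f] S)) → 1
  S → 5
  (γ[e; COUNT(*)→g]((π[e]((R ∪ π[a,e](R))) ⋈[e=f] S)) ⋈[e=f] S) → 1

== RESULT ==
e | g | u | h | f
1 | 2 | s | 1 | 1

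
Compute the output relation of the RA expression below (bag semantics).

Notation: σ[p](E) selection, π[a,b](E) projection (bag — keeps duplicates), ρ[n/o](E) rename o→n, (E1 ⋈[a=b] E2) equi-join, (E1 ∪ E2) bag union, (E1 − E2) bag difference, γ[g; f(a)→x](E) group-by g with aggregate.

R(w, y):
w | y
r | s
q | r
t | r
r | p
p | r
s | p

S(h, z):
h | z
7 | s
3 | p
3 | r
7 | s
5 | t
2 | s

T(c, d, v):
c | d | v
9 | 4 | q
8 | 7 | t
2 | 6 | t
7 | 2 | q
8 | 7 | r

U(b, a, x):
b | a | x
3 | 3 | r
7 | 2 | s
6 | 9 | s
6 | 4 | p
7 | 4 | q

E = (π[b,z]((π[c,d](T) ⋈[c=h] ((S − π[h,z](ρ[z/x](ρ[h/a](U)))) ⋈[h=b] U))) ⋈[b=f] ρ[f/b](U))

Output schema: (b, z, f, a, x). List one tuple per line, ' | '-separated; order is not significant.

Stepwise |·|:
  T → 5
  π[c,d](T) → 5
  S → 6
  U → 5
  ρ[h/a](U) → 5
  ρ[z/x](ρ[h/a](U)) → 5
  π[h,z](ρ[z/x](ρ[h/a](U))) → 5
  (S − π[h,z](ρ[z/x](ρ[h/a](U)))) → 4
  U → 5
  ((S − π[h,z](ρ[z/x](ρ[h/a](U)))) ⋈[h=b] U) → 5
  (π[c,d](T) ⋈[c=h] ((S − π[h,z](ρ[z/x](ρ[h/a](U)))) ⋈[h=b] U)) → 4
  π[b,z]((π[c,d](T) ⋈[c=h] ((S − π[h,z](ρ[z/x](ρ[h/a](U)))) ⋈[h=b] U))) → 4
  U → 5
  ρ[f/b](U) → 5
  (π[b,z]((π[c,d](T) ⋈[c=h] ((S − π[h,z](ρ[z/x](ρ[h/a](U)))) ⋈[h=b] U))) ⋈[b=f] ρ[f/b](U)) → 8

== RESULT ==
b | z | f | a | x
7 | s | 7 | 2 | s
7 | s | 7 | 2 | s
7 | s | 7 | 2 | s
7 | s | 7 | 2 | s
7 | s | 7 | 4 | q
7 | s | 7 | 4 | q
7 | s | 7 | 4 | q
7 | s | 7 | 4 | q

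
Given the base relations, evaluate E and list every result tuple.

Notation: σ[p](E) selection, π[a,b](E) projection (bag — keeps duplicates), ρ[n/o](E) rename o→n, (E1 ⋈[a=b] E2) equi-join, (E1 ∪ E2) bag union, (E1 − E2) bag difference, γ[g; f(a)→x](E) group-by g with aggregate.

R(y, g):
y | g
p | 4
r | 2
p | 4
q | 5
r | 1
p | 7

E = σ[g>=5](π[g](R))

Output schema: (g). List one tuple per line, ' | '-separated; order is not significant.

Per-node cardinality:
  R → 6
  π[g](R) → 6
  σ[g>=5](π[g](R)) → 2

== RESULT ==
g
5
7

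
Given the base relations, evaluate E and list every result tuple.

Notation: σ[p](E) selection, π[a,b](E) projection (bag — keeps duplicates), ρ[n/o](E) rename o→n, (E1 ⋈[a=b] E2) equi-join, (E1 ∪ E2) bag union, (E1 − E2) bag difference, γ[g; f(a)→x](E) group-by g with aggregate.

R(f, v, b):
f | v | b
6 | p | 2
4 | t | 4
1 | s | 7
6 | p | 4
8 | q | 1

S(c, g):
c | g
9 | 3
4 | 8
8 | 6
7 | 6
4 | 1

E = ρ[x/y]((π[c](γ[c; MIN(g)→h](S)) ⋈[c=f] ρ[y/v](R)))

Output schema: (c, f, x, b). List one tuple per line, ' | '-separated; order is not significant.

Per-node cardinality:
  S → 5
  γ[c; MIN(g)→h](S) → 4
  π[c](γ[c; MIN(g)→h](S)) → 4
  R → 5
  ρ[y/v](R) → 5
  (π[c](γ[c; MIN(g)→h](S)) ⋈[c=f] ρ[y/v](R)) → 2
  ρ[x/y]((π[c](γ[c; MIN(g)→h](S)) ⋈[c=f] ρ[y/v](R))) → 2

== RESULT ==
c | f | x | b
4 | 4 | t | 4
8 | 8 | q | 1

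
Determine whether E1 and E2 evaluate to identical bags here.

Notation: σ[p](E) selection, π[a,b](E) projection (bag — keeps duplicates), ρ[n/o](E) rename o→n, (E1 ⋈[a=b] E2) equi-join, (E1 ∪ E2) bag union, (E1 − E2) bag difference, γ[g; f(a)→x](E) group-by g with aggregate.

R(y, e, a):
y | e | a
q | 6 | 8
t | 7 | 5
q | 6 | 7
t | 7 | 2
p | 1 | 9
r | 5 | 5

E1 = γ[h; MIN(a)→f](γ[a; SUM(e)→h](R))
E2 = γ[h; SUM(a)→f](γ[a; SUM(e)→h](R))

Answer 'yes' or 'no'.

E1 subexpression sizes:
  R → 6
  γ[a; SUM(e)→h](R) → 5
  γ[h; MIN(a)→f](γ[a; SUM(e)→h](R)) → 4
E2 subexpression sizes:
  R → 6
  γ[a; SUM(e)→h](R) → 5
  γ[h; SUM(a)→f](γ[a; SUM(e)→h](R)) → 4

E1 result:
h | f
1 | 9
6 | 7
7 | 2
12 | 5
E2 result:
h | f
1 | 9
6 | 15
7 | 2
12 | 5
Witness: (6, 15) appears 0× in E1 but 1× in E2.

no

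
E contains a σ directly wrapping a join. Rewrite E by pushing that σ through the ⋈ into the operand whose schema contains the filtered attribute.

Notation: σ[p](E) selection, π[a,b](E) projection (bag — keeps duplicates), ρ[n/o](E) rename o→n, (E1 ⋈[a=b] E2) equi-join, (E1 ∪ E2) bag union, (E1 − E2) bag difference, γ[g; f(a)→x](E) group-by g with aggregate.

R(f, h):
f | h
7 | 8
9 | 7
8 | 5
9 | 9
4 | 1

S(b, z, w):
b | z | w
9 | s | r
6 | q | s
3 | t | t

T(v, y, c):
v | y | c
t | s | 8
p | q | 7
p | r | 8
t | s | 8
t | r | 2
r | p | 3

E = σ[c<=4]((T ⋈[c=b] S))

σ filters on c, owned by the left side.
E' = (σ[c<=4](T) ⋈[c=b] S)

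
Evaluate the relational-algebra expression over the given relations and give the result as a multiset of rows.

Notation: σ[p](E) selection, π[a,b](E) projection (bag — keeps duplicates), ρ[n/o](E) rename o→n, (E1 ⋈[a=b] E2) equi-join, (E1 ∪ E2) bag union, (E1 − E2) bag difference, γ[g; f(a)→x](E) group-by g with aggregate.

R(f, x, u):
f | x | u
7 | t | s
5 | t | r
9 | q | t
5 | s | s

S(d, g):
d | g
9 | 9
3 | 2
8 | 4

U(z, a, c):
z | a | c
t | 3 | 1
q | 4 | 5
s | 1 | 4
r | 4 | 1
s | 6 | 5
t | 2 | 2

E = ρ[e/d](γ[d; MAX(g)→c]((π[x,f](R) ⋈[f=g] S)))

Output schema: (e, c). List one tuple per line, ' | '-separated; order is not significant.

Stepwise |·|:
  R → 4
  π[x,f](R) → 4
  S → 3
  (π[x,f](R) ⋈[f=g] S) → 1
  γ[d; MAX(g)→c]((π[x,f](R) ⋈[f=g] S)) → 1
  ρ[e/d](γ[d; MAX(g)→c]((π[x,f](R) ⋈[f=g] S))) → 1

== RESULT ==
e | c
9 | 9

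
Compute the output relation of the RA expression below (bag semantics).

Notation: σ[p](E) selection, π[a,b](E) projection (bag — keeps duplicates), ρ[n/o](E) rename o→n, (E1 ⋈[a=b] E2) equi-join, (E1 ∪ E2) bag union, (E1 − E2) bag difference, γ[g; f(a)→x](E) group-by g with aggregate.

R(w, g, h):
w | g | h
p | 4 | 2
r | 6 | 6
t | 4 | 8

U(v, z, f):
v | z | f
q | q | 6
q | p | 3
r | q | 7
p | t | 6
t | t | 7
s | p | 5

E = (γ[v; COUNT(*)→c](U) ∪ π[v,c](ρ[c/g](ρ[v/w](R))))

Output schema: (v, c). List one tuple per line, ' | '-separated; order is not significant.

Row counts bottom-up:
  U → 6
  γ[v; COUNT(*)→c](U) → 5
  R → 3
  ρ[v/w](R) → 3
  ρ[c/g](ρ[v/w](R)) → 3
  π[v,c](ρ[c/g](ρ[v/w](R))) → 3
  (γ[v; COUNT(*)→c](U) ∪ π[v,c](ρ[c/g](ρ[v/w](R)))) → 8

== RESULT ==
v | c
p | 1
p | 4
q | 2
r | 1
r | 6
s | 1
t | 1
t | 4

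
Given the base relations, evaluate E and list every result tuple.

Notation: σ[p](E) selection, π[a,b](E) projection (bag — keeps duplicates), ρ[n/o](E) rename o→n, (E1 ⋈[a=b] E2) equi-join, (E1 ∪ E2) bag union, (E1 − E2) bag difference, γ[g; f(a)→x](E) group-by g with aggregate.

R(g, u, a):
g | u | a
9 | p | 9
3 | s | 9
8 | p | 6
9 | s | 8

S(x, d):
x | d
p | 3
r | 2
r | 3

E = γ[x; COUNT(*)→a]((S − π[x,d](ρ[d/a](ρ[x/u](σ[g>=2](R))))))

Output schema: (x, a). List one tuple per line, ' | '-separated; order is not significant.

Per-node cardinality:
  S → 3
  R → 4
  σ[g>=2](R) → 4
  ρ[x/u](σ[g>=2](R)) → 4
  ρ[d/a](ρ[x/u](σ[g>=2](R))) → 4
  π[x,d](ρ[d/a](ρ[x/u](σ[g>=2](R)))) → 4
  (S − π[x,d](ρ[d/a](ρ[x/u](σ[g>=2](R))))) → 3
  γ[x; COUNT(*)→a]((S − π[x,d](ρ[d/a](ρ[x/u](σ[g>=2](R)))))) → 2

== RESULT ==
x | a
p | 1
r | 2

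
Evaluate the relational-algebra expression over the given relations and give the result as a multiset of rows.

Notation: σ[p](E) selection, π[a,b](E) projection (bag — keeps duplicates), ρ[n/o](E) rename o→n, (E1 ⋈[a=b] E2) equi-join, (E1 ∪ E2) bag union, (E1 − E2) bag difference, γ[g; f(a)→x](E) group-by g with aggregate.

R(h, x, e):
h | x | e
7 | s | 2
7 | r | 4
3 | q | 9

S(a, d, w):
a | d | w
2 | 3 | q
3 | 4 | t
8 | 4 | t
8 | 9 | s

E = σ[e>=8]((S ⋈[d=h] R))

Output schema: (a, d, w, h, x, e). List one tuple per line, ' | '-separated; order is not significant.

Per-node cardinality:
  S → 4
  R → 3
  (S ⋈[d=h] R) → 1
  σ[e>=8]((S ⋈[d=h] R)) → 1

== RESULT ==
a | d | w | h | x | e
2 | 3 | q | 3 | q | 9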